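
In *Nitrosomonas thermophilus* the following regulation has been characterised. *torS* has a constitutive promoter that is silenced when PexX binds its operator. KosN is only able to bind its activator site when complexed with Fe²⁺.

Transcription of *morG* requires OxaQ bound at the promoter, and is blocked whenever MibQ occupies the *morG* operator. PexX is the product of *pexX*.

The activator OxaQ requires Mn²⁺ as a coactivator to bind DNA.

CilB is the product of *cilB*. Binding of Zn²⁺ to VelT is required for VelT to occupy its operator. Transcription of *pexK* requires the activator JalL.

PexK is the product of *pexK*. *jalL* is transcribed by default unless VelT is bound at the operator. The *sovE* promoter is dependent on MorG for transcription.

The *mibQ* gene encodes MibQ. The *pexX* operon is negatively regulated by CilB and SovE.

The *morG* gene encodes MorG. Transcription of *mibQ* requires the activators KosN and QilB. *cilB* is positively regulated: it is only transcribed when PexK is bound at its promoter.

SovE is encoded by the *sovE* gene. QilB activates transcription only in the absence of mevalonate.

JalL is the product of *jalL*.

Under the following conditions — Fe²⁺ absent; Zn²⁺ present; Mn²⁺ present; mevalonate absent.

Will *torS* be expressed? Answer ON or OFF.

Zn²⁺ is present, so VelT is active.
With repressor VelT bound, *jalL* is not transcribed.
So JalL is not produced.
Required activator JalL is absent, so *pexK* is not transcribed.
So PexK is not produced.
Required activator PexK is absent, so *cilB* is not transcribed.
So CilB is not produced.
Fe²⁺ is absent, so KosN is inactive.
Mevalonate is absent, so QilB is active.
Required activator KosN is absent, so *mibQ* is not transcribed.
So MibQ is not produced.
Mn²⁺ is present, so OxaQ is active.
No repressor is bound and OxaQ is active, so *morG* is transcribed.
So MorG is produced and active.
No repressor is bound and MorG is active, so *sovE* is transcribed.
So SovE is produced and active.
With repressor SovE bound, *pexX* is not transcribed.
So PexX is not produced.
With no repressor bound, *torS* is transcribed.

ON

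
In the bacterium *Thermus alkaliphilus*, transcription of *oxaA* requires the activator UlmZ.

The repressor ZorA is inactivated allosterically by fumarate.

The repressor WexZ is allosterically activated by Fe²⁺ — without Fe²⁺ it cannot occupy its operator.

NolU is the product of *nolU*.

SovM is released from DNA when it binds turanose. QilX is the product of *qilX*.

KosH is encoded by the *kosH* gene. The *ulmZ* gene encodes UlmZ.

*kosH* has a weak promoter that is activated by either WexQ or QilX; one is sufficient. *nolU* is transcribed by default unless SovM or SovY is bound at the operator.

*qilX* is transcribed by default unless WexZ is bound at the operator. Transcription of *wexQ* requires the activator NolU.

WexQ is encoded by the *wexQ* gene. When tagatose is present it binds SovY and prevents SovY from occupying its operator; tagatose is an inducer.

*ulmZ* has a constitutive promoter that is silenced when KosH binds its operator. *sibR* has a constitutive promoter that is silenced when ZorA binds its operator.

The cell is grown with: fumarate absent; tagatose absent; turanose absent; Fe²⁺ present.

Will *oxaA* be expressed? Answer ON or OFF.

ON

Turanose is absent, so SovM is active.
Tagatose is absent, so SovY is active.
With repressor SovM bound, *nolU* is not transcribed.
So NolU is not produced.
Required activator NolU is absent, so *wexQ* is not transcribed.
So WexQ is not produced.
Fe²⁺ is present, so WexZ is active.
With repressor WexZ bound, *qilX* is not transcribed.
So QilX is not produced.
No activator is available at the *kosH* promoter, so *kosH* is not transcribed.
So KosH is not produced.
With no repressor bound, *ulmZ* is transcribed.
So UlmZ is produced and active.
No repressor is bound and UlmZ is active, so *oxaA* is transcribed.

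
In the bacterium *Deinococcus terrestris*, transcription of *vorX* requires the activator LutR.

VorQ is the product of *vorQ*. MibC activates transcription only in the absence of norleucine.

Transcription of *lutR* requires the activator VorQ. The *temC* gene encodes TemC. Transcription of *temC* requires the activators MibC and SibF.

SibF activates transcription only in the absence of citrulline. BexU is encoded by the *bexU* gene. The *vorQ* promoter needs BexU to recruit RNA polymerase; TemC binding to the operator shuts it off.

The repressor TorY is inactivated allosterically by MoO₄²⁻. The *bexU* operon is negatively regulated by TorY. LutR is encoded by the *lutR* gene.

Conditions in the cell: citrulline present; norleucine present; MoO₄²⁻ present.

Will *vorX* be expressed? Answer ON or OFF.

ON

Norleucine is present, so MibC is inactive.
Citrulline is present, so SibF is inactive.
Required activator MibC is absent, so *temC* is not transcribed.
So TemC is not produced.
MoO₄²⁻ is present, so TorY is inactive.
With no repressor bound, *bexU* is transcribed.
So BexU is produced and active.
No repressor is bound and BexU is active, so *vorQ* is transcribed.
So VorQ is produced and active.
No repressor is bound and VorQ is active, so *lutR* is transcribed.
So LutR is produced and active.
No repressor is bound and LutR is active, so *vorX* is transcribed.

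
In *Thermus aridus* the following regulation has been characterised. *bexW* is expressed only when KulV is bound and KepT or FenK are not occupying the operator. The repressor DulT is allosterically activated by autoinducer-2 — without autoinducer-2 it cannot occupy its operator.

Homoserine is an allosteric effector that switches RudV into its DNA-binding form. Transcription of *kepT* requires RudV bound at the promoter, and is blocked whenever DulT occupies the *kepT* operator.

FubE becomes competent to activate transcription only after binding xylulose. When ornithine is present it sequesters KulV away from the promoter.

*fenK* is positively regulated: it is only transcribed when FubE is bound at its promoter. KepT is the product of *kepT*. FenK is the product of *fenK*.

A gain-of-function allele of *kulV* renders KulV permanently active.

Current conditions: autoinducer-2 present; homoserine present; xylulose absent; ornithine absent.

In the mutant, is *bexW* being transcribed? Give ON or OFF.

Autoinducer-2 is present, so DulT is active.
Homoserine is present, so RudV is active.
With repressor DulT bound, *kepT* is not transcribed.
So KepT is not produced.
KulV is constitutively active in this strain.
Xylulose is absent, so FubE is inactive.
Required activator FubE is absent, so *fenK* is not transcribed.
So FenK is not produced.
No repressor is bound and KulV is active, so *bexW* is transcribed.

ON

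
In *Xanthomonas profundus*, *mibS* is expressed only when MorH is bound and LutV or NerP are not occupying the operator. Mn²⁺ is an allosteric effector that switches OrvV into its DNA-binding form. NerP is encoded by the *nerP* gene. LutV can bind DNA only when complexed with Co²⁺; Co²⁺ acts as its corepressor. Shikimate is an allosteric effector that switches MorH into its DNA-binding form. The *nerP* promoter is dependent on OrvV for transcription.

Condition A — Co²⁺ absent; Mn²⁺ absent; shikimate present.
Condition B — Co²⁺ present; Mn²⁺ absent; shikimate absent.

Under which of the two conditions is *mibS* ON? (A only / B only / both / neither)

A only

Condition A:
Co²⁺ is absent, so LutV is inactive.
Mn²⁺ is absent, so OrvV is inactive.
Required activator OrvV is absent, so *nerP* is not transcribed.
So NerP is not produced.
Shikimate is present, so MorH is active.
No repressor is bound and MorH is active, so *mibS* is transcribed.
→ *mibS* is ON in A.
Condition B:
Co²⁺ is present, so LutV is active.
Mn²⁺ is absent, so OrvV is inactive.
Required activator OrvV is absent, so *nerP* is not transcribed.
So NerP is not produced.
Shikimate is absent, so MorH is inactive.
With repressor LutV bound, *mibS* is not transcribed.
→ *mibS* is OFF in B.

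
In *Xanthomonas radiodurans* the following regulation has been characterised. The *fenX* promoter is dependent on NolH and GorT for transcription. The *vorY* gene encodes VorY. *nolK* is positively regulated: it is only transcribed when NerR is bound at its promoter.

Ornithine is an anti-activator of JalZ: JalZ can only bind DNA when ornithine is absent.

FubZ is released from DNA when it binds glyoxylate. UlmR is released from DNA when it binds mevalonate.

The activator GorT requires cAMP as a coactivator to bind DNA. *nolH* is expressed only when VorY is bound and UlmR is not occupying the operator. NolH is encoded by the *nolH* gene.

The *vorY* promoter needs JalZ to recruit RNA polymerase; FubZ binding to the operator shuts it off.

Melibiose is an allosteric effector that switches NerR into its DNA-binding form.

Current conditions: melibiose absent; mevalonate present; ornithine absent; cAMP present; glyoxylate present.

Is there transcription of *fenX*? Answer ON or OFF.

ON

Mevalonate is present, so UlmR is inactive.
Glyoxylate is present, so FubZ is inactive.
Ornithine is absent, so JalZ is active.
No repressor is bound and JalZ is active, so *vorY* is transcribed.
So VorY is produced and active.
No repressor is bound and VorY is active, so *nolH* is transcribed.
So NolH is produced and active.
cAMP is present, so GorT is active.
No repressor is bound and NolH and GorT are active, so *fenX* is transcribed.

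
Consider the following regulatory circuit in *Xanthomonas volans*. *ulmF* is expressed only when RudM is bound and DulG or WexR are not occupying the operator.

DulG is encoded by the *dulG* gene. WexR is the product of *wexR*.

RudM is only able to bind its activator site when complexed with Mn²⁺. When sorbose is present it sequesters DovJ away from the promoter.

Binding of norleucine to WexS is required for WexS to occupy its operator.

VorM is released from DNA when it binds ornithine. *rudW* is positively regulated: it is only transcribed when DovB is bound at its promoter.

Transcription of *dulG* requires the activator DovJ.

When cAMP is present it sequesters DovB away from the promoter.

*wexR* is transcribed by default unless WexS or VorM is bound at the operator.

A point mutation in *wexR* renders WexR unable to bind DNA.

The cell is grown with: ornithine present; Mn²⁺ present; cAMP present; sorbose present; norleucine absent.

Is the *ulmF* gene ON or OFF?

ON

Sorbose is present, so DovJ is inactive.
Required activator DovJ is absent, so *dulG* is not transcribed.
So DulG is not produced.
Mn²⁺ is present, so RudM is active.
WexR is non-functional in this strain, so it has no effect.
No repressor is bound and RudM is active, so *ulmF* is transcribed.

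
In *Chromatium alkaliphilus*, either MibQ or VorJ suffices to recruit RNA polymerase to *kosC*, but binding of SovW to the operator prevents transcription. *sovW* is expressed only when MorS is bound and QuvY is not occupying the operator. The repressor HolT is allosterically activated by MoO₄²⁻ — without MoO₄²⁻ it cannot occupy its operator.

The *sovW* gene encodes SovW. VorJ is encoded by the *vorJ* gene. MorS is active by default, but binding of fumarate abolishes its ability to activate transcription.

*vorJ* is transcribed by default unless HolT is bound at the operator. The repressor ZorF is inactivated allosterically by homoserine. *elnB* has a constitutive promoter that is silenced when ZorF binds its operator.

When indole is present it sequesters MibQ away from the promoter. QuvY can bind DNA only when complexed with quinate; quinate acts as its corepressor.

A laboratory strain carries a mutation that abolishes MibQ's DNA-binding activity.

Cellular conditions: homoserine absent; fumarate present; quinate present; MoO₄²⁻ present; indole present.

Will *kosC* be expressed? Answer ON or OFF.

OFF

MibQ is non-functional in this strain, so it has no effect.
Quinate is present, so QuvY is active.
Fumarate is present, so MorS is inactive.
With repressor QuvY bound, *sovW* is not transcribed.
So SovW is not produced.
MoO₄²⁻ is present, so HolT is active.
With repressor HolT bound, *vorJ* is not transcribed.
So VorJ is not produced.
No activator is available at the *kosC* promoter, so *kosC* is not transcribed.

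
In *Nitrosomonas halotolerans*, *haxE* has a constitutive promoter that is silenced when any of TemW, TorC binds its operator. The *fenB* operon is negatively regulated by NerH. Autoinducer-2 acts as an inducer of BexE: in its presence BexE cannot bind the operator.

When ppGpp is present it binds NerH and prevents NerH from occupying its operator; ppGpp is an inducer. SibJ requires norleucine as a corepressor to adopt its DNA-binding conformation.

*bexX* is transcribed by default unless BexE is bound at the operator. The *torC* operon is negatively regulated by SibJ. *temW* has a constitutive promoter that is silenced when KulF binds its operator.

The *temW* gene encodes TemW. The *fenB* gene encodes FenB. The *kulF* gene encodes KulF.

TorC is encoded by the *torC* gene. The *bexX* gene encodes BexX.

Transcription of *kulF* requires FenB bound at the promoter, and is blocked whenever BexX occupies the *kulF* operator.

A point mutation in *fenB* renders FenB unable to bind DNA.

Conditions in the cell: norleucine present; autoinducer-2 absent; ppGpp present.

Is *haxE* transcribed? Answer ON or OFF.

Autoinducer-2 is absent, so BexE is active.
With repressor BexE bound, *bexX* is not transcribed.
So BexX is not produced.
FenB is non-functional in this strain, so it has no effect.
Required activator FenB is absent, so *kulF* is not transcribed.
So KulF is not produced.
With no repressor bound, *temW* is transcribed.
So TemW is produced and active.
Norleucine is present, so SibJ is active.
With repressor SibJ bound, *torC* is not transcribed.
So TorC is not produced.
With repressor TemW bound, *haxE* is not transcribed.

OFF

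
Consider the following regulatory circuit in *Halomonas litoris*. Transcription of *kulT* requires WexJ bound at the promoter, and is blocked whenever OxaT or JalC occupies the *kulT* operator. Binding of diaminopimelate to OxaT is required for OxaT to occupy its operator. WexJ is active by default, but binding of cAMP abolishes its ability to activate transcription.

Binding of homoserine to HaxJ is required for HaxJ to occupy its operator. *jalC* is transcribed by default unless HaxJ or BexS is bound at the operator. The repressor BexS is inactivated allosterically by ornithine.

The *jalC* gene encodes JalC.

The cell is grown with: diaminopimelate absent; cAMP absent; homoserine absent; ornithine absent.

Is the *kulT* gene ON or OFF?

ON

Diaminopimelate is absent, so OxaT is inactive.
Homoserine is absent, so HaxJ is inactive.
Ornithine is absent, so BexS is active.
With repressor BexS bound, *jalC* is not transcribed.
So JalC is not produced.
cAMP is absent, so WexJ is active.
No repressor is bound and WexJ is active, so *kulT* is transcribed.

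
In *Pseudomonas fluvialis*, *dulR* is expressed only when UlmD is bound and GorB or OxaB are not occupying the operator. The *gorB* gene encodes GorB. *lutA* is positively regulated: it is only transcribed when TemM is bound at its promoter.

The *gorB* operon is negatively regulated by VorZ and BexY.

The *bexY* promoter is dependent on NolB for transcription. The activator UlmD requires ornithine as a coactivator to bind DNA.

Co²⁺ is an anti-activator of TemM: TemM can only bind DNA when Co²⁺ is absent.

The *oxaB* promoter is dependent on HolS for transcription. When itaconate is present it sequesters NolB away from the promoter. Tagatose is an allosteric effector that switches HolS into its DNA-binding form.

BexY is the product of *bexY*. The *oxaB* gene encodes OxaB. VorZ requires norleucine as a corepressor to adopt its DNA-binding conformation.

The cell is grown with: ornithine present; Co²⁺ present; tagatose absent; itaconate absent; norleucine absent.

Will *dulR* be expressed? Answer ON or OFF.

ON

Ornithine is present, so UlmD is active.
Norleucine is absent, so VorZ is inactive.
Itaconate is absent, so NolB is active.
No repressor is bound and NolB is active, so *bexY* is transcribed.
So BexY is produced and active.
With repressor BexY bound, *gorB* is not transcribed.
So GorB is not produced.
Tagatose is absent, so HolS is inactive.
Required activator HolS is absent, so *oxaB* is not transcribed.
So OxaB is not produced.
No repressor is bound and UlmD is active, so *dulR* is transcribed.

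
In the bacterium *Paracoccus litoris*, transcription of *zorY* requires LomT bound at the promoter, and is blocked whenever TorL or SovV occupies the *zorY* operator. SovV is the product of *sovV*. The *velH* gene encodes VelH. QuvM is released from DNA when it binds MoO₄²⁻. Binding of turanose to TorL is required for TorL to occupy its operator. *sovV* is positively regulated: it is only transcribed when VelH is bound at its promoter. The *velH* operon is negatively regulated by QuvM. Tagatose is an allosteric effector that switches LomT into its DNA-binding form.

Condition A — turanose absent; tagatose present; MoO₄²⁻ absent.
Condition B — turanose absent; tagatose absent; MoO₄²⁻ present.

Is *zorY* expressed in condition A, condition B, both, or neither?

Condition A:
Turanose is absent, so TorL is inactive.
Tagatose is present, so LomT is active.
MoO₄²⁻ is absent, so QuvM is active.
With repressor QuvM bound, *velH* is not transcribed.
So VelH is not produced.
Required activator VelH is absent, so *sovV* is not transcribed.
So SovV is not produced.
No repressor is bound and LomT is active, so *zorY* is transcribed.
→ *zorY* is ON in A.
Condition B:
Turanose is absent, so TorL is inactive.
Tagatose is absent, so LomT is inactive.
MoO₄²⁻ is present, so QuvM is inactive.
With no repressor bound, *velH* is transcribed.
So VelH is produced and active.
No repressor is bound and VelH is active, so *sovV* is transcribed.
So SovV is produced and active.
With repressor SovV bound, *zorY* is not transcribed.
→ *zorY* is OFF in B.

A only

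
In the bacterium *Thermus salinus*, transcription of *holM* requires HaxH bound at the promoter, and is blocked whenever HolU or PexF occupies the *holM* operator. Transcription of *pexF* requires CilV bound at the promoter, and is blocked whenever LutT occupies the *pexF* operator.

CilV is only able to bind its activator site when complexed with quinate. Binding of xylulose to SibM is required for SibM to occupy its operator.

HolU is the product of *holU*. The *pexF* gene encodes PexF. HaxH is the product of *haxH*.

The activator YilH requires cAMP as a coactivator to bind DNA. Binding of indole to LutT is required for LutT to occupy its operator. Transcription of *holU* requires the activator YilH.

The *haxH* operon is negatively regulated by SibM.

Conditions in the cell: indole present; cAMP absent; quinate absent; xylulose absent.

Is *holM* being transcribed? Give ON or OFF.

ON

cAMP is absent, so YilH is inactive.
Required activator YilH is absent, so *holU* is not transcribed.
So HolU is not produced.
Quinate is absent, so CilV is inactive.
Indole is present, so LutT is active.
With repressor LutT bound, *pexF* is not transcribed.
So PexF is not produced.
Xylulose is absent, so SibM is inactive.
With no repressor bound, *haxH* is transcribed.
So HaxH is produced and active.
No repressor is bound and HaxH is active, so *holM* is transcribed.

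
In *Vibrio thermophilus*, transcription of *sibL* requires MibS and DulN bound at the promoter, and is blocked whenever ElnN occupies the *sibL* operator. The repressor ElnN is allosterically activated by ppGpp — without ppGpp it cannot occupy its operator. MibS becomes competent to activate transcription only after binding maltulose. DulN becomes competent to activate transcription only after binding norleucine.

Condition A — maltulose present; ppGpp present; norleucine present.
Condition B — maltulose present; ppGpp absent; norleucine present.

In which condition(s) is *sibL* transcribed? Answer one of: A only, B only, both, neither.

B only

Condition A:
Maltulose is present, so MibS is active.
ppGpp is present, so ElnN is active.
Norleucine is present, so DulN is active.
With repressor ElnN bound, *sibL* is not transcribed.
→ *sibL* is OFF in A.
Condition B:
Maltulose is present, so MibS is active.
ppGpp is absent, so ElnN is inactive.
Norleucine is present, so DulN is active.
No repressor is bound and MibS and DulN are active, so *sibL* is transcribed.
→ *sibL* is ON in B.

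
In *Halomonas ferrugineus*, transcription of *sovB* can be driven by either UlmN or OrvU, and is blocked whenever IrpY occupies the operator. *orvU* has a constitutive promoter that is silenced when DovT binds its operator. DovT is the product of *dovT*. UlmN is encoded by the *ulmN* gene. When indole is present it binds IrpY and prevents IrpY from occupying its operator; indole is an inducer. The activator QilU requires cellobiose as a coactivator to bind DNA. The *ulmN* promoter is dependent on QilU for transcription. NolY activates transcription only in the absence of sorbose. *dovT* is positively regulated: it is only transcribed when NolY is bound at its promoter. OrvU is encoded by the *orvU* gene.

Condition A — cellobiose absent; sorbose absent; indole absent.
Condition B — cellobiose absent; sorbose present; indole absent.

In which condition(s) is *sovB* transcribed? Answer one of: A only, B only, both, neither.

neither

Condition A:
Cellobiose is absent, so QilU is inactive.
Required activator QilU is absent, so *ulmN* is not transcribed.
So UlmN is not produced.
Sorbose is absent, so NolY is active.
No repressor is bound and NolY is active, so *dovT* is transcribed.
So DovT is produced and active.
With repressor DovT bound, *orvU* is not transcribed.
So OrvU is not produced.
Indole is absent, so IrpY is active.
With repressor IrpY bound, *sovB* is not transcribed.
→ *sovB* is OFF in A.
Condition B:
Cellobiose is absent, so QilU is inactive.
Required activator QilU is absent, so *ulmN* is not transcribed.
So UlmN is not produced.
Sorbose is present, so NolY is inactive.
Required activator NolY is absent, so *dovT* is not transcribed.
So DovT is not produced.
With no repressor bound, *orvU* is transcribed.
So OrvU is produced and active.
Indole is absent, so IrpY is active.
With repressor IrpY bound, *sovB* is not transcribed.
→ *sovB* is OFF in B.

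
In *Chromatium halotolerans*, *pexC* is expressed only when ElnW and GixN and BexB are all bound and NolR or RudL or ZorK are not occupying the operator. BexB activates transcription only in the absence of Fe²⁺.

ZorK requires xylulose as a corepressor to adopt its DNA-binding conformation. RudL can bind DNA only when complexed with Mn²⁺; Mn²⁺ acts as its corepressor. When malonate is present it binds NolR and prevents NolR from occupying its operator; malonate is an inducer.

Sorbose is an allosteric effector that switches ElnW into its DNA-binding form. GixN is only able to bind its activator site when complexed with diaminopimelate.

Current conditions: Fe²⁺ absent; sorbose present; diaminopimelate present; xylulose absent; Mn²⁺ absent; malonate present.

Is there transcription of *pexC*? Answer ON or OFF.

ON

Sorbose is present, so ElnW is active.
Malonate is present, so NolR is inactive.
Diaminopimelate is present, so GixN is active.
Mn²⁺ is absent, so RudL is inactive.
Fe²⁺ is absent, so BexB is active.
Xylulose is absent, so ZorK is inactive.
No repressor is bound and ElnW and GixN and BexB are active, so *pexC* is transcribed.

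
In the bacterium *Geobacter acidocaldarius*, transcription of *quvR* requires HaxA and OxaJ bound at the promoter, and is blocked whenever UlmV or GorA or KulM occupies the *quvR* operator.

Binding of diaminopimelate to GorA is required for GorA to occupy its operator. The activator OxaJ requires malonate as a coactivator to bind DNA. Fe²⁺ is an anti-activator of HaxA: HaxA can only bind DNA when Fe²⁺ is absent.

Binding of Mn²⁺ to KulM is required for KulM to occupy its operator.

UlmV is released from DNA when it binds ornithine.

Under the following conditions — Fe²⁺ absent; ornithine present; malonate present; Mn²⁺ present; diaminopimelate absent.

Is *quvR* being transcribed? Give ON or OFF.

Fe²⁺ is absent, so HaxA is active.
Malonate is present, so OxaJ is active.
Ornithine is present, so UlmV is inactive.
Diaminopimelate is absent, so GorA is inactive.
Mn²⁺ is present, so KulM is active.
With repressor KulM bound, *quvR* is not transcribed.

OFF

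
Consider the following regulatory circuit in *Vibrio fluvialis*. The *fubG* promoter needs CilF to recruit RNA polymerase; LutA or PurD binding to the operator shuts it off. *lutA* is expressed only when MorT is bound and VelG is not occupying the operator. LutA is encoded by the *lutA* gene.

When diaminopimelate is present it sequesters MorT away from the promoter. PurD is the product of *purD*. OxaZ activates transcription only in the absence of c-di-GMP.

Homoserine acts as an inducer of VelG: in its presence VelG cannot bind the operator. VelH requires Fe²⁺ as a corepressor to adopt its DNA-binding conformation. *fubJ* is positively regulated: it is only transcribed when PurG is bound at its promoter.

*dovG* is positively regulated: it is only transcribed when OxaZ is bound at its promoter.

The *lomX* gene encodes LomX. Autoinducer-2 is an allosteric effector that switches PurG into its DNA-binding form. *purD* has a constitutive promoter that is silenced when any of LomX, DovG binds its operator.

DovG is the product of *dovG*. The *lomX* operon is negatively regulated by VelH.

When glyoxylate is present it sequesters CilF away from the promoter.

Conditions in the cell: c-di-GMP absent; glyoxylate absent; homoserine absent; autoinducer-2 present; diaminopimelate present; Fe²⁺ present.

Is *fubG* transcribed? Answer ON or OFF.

ON

Glyoxylate is absent, so CilF is active.
Homoserine is absent, so VelG is active.
Diaminopimelate is present, so MorT is inactive.
With repressor VelG bound, *lutA* is not transcribed.
So LutA is not produced.
Fe²⁺ is present, so VelH is active.
With repressor VelH bound, *lomX* is not transcribed.
So LomX is not produced.
c-di-GMP is absent, so OxaZ is active.
No repressor is bound and OxaZ is active, so *dovG* is transcribed.
So DovG is produced and active.
With repressor DovG bound, *purD* is not transcribed.
So PurD is not produced.
No repressor is bound and CilF is active, so *fubG* is transcribed.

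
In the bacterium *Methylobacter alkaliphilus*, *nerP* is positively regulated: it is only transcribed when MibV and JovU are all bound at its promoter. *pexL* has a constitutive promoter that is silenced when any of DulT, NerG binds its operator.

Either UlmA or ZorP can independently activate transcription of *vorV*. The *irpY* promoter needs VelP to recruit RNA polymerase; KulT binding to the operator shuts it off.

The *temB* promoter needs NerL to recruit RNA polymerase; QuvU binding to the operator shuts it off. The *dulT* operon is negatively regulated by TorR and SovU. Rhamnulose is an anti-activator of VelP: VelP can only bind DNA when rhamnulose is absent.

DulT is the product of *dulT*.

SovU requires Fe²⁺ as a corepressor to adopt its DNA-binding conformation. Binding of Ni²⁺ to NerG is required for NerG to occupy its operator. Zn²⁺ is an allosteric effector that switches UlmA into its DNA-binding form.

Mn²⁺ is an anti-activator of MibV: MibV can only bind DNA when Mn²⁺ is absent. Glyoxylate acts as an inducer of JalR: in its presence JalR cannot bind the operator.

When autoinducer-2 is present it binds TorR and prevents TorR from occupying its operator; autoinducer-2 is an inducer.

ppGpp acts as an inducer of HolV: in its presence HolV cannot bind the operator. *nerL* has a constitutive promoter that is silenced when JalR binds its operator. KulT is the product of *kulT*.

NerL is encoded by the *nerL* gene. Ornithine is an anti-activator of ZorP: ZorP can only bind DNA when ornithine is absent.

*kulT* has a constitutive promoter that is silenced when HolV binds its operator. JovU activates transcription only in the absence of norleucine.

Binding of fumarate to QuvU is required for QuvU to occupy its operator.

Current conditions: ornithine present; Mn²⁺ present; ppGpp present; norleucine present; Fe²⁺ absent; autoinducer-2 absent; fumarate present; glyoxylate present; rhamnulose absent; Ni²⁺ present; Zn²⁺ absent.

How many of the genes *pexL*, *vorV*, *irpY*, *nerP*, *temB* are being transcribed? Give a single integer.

0

Autoinducer-2 is absent, so TorR is active.
Fe²⁺ is absent, so SovU is inactive.
With repressor TorR bound, *dulT* is not transcribed.
So DulT is not produced.
Ni²⁺ is present, so NerG is active.
With repressor NerG bound, *pexL* is not transcribed.
→ *pexL* is OFF.
Zn²⁺ is absent, so UlmA is inactive.
Ornithine is present, so ZorP is inactive.
No activator is available at the *vorV* promoter, so *vorV* is not transcribed.
→ *vorV* is OFF.
Rhamnulose is absent, so VelP is active.
ppGpp is present, so HolV is inactive.
With no repressor bound, *kulT* is transcribed.
So KulT is produced and active.
With repressor KulT bound, *irpY* is not transcribed.
→ *irpY* is OFF.
Mn²⁺ is present, so MibV is inactive.
Norleucine is present, so JovU is inactive.
Required activator MibV is absent, so *nerP* is not transcribed.
→ *nerP* is OFF.
Glyoxylate is present, so JalR is inactive.
With no repressor bound, *nerL* is transcribed.
So NerL is produced and active.
Fumarate is present, so QuvU is active.
With repressor QuvU bound, *temB* is not transcribed.
→ *temB* is OFF.
0 of the 5 genes are transcribed.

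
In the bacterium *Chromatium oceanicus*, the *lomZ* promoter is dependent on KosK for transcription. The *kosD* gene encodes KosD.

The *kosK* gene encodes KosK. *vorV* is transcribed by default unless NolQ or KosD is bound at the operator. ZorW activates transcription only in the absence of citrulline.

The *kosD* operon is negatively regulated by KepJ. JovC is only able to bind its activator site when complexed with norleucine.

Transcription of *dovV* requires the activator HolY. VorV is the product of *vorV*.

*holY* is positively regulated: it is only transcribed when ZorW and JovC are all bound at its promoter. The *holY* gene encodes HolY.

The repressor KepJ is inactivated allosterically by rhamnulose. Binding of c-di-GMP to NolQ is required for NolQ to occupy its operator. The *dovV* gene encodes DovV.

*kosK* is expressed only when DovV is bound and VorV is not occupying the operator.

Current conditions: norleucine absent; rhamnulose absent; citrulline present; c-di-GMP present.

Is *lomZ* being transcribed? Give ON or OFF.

Citrulline is present, so ZorW is inactive.
Norleucine is absent, so JovC is inactive.
Required activator ZorW is absent, so *holY* is not transcribed.
So HolY is not produced.
Required activator HolY is absent, so *dovV* is not transcribed.
So DovV is not produced.
c-di-GMP is present, so NolQ is active.
Rhamnulose is absent, so KepJ is active.
With repressor KepJ bound, *kosD* is not transcribed.
So KosD is not produced.
With repressor NolQ bound, *vorV* is not transcribed.
So VorV is not produced.
Required activator DovV is absent, so *kosK* is not transcribed.
So KosK is not produced.
Required activator KosK is absent, so *lomZ* is not transcribed.

OFF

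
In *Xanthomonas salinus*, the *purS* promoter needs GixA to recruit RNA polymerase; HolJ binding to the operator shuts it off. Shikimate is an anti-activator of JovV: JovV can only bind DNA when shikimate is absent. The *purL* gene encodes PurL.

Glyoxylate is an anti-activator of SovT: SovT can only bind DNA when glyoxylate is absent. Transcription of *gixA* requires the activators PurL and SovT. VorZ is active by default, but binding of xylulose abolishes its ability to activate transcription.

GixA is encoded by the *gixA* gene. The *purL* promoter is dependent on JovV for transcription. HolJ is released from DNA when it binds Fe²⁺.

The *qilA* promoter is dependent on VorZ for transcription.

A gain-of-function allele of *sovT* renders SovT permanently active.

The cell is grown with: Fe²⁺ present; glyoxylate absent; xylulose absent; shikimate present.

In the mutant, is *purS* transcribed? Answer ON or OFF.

Shikimate is present, so JovV is inactive.
Required activator JovV is absent, so *purL* is not transcribed.
So PurL is not produced.
SovT is constitutively active in this strain.
Required activator PurL is absent, so *gixA* is not transcribed.
So GixA is not produced.
Fe²⁺ is present, so HolJ is inactive.
Required activator GixA is absent, so *purS* is not transcribed.

OFF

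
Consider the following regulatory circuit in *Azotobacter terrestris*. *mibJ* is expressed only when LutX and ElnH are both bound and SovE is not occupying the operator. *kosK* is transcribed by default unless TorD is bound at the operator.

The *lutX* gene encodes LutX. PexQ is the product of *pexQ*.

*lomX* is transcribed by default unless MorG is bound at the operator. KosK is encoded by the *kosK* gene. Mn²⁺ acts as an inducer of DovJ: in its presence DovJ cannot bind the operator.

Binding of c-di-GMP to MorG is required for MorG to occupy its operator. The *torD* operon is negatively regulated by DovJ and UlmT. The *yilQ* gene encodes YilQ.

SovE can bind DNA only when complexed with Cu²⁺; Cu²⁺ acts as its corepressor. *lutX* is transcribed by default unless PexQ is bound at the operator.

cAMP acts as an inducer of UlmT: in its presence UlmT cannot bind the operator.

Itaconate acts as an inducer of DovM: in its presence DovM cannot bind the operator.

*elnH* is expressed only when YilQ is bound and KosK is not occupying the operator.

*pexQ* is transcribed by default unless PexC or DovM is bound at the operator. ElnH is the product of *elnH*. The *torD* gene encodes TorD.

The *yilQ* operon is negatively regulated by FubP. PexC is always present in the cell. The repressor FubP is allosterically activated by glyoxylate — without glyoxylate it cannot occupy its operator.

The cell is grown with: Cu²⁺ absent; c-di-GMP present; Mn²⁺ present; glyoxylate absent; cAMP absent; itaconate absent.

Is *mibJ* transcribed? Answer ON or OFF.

OFF

Cu²⁺ is absent, so SovE is inactive.
PexC is produced constitutively and is active.
Itaconate is absent, so DovM is active.
With repressor PexC bound, *pexQ* is not transcribed.
So PexQ is not produced.
With no repressor bound, *lutX* is transcribed.
So LutX is produced and active.
Glyoxylate is absent, so FubP is inactive.
With no repressor bound, *yilQ* is transcribed.
So YilQ is produced and active.
Mn²⁺ is present, so DovJ is inactive.
cAMP is absent, so UlmT is active.
With repressor UlmT bound, *torD* is not transcribed.
So TorD is not produced.
With no repressor bound, *kosK* is transcribed.
So KosK is produced and active.
With repressor KosK bound, *elnH* is not transcribed.
So ElnH is not produced.
Required activator ElnH is absent, so *mibJ* is not transcribed.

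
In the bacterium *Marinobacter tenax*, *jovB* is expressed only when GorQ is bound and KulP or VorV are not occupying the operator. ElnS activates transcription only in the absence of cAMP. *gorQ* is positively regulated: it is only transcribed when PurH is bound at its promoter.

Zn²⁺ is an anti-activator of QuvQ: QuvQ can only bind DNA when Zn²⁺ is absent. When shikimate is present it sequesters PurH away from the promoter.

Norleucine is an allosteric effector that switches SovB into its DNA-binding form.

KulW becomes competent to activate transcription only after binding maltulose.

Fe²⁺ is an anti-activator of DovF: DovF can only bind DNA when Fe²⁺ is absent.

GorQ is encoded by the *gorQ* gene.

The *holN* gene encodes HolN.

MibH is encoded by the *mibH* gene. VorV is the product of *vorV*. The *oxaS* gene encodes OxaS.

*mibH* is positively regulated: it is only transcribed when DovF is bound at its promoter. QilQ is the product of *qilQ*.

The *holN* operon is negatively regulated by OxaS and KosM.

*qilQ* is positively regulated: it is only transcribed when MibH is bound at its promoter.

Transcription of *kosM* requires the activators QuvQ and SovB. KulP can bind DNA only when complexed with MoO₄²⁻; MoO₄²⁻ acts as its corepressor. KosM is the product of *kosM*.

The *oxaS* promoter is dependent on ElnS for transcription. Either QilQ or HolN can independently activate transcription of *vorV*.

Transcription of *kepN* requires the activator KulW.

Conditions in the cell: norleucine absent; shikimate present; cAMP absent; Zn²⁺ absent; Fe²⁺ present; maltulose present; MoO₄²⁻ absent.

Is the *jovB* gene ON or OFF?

OFF

MoO₄²⁻ is absent, so KulP is inactive.
Fe²⁺ is present, so DovF is inactive.
Required activator DovF is absent, so *mibH* is not transcribed.
So MibH is not produced.
Required activator MibH is absent, so *qilQ* is not transcribed.
So QilQ is not produced.
cAMP is absent, so ElnS is active.
No repressor is bound and ElnS is active, so *oxaS* is transcribed.
So OxaS is produced and active.
Zn²⁺ is absent, so QuvQ is active.
Norleucine is absent, so SovB is inactive.
Required activator SovB is absent, so *kosM* is not transcribed.
So KosM is not produced.
With repressor OxaS bound, *holN* is not transcribed.
So HolN is not produced.
No activator is available at the *vorV* promoter, so *vorV* is not transcribed.
So VorV is not produced.
Shikimate is present, so PurH is inactive.
Required activator PurH is absent, so *gorQ* is not transcribed.
So GorQ is not produced.
Required activator GorQ is absent, so *jovB* is not transcribed.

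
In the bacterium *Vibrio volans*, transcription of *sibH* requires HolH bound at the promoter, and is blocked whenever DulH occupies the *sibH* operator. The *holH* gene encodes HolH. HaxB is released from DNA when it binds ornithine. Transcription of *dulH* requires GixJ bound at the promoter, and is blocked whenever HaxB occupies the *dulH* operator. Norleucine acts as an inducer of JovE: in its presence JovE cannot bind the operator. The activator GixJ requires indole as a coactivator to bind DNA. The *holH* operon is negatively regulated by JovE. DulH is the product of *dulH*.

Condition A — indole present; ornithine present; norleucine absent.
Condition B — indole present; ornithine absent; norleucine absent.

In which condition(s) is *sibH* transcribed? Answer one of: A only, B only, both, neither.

neither

Condition A:
Indole is present, so GixJ is active.
Ornithine is present, so HaxB is inactive.
No repressor is bound and GixJ is active, so *dulH* is transcribed.
So DulH is produced and active.
Norleucine is absent, so JovE is active.
With repressor JovE bound, *holH* is not transcribed.
So HolH is not produced.
With repressor DulH bound, *sibH* is not transcribed.
→ *sibH* is OFF in A.
Condition B:
Indole is present, so GixJ is active.
Ornithine is absent, so HaxB is active.
With repressor HaxB bound, *dulH* is not transcribed.
So DulH is not produced.
Norleucine is absent, so JovE is active.
With repressor JovE bound, *holH* is not transcribed.
So HolH is not produced.
Required activator HolH is absent, so *sibH* is not transcribed.
→ *sibH* is OFF in B.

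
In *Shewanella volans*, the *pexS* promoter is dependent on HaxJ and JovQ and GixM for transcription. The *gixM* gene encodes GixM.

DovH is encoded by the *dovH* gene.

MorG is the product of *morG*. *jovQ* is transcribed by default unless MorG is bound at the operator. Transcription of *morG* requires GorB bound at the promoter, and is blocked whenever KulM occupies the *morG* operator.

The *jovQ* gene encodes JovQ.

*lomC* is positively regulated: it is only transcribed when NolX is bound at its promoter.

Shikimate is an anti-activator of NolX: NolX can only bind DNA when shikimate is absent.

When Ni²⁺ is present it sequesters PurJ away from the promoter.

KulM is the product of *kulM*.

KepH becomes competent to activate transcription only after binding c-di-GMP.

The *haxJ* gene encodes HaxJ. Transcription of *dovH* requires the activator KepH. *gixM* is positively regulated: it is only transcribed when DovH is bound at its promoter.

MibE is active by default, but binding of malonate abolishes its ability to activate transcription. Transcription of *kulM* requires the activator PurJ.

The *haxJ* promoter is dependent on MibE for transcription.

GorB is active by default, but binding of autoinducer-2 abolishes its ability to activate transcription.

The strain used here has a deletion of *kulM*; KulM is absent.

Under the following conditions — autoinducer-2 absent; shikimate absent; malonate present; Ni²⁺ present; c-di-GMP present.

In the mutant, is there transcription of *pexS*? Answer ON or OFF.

OFF

Malonate is present, so MibE is inactive.
Required activator MibE is absent, so *haxJ* is not transcribed.
So HaxJ is not produced.
Autoinducer-2 is absent, so GorB is active.
KulM is non-functional in this strain, so it has no effect.
No repressor is bound and GorB is active, so *morG* is transcribed.
So MorG is produced and active.
With repressor MorG bound, *jovQ* is not transcribed.
So JovQ is not produced.
c-di-GMP is present, so KepH is active.
No repressor is bound and KepH is active, so *dovH* is transcribed.
So DovH is produced and active.
No repressor is bound and DovH is active, so *gixM* is transcribed.
So GixM is produced and active.
Required activator HaxJ is absent, so *pexS* is not transcribed.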